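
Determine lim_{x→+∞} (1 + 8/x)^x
As x → +∞: this is the defining limit (1 + 8/x)^x → e^8.
Limit = e^(8).

Final answer: e^(8)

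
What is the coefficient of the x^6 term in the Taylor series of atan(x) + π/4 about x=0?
Expand to order 6: atan(x) + π/4 = x^5/5 - x^3/3 + x + π/4 + O(x^7).
The coefficient of x^6 is 0.

Final answer: 0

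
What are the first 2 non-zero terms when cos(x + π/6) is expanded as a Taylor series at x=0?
-x/2 + √(3)/2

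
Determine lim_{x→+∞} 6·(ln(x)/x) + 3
Evaluate the dominant behaviour as x → +∞; each term tends to a finite value or vanishes.
Limit = 3.

Final answer: 3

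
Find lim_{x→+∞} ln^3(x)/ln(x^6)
This is an ∞/∞ indeterminate form as x → +∞.
Write ln(x^6) = 6·ln(x), reducing the quotient to ln^2(x)/6 → ∞.
Limit = ∞.

Final answer: ∞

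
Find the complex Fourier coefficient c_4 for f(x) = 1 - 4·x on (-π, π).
Compute the real Fourier coefficients first: a_4 = 0, b_4 = 2.
Then c_4 = (a_4 − i·b_4)/2 = -i.

Final answer: -i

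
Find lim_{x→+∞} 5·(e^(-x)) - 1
Evaluate the dominant behaviour as x → +∞; each term tends to a finite value or vanishes.
Limit = -1.

Final answer: -1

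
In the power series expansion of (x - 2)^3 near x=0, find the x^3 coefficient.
Expand to order 3: (x - 2)^3 = x^3 - 6·x^2 + 12·x - 8 + O(x^4).
The coefficient of x^3 is 1.

Final answer: 1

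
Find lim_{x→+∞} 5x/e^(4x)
This is an ∞/∞ indeterminate form as x → +∞.
The exponential denominator e^(4x) dominates the polynomial numerator (e^x ≫ x as x → ∞), so the quotient → 0.
Limit = 0.

Final answer: 0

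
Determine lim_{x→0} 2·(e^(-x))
Direct substitution at x = 0 gives 2.

Final answer: 2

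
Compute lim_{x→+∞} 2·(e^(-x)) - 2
Evaluate the dominant behaviour as x → +∞; each term tends to a finite value or vanishes.
Limit = -2.

Final answer: -2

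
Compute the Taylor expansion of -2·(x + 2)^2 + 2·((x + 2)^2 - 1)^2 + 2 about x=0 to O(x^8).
2·x^4 + 16·x^3 + 42·x^2 + 40·x + 12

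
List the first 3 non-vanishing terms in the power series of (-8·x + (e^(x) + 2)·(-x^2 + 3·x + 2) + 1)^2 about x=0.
23·x^2 + 42·x + 49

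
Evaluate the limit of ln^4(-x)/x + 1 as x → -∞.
The quotient is an ∞/∞ indeterminate form as x → -∞.
Compare growth rates of the dominant terms (exponentials ≫ polynomials ≫ logarithms), or apply L'Hôpital's rule; the quotient → 0.
Adding the constant: 0 + 1 = 1. Limit = 1.

Final answer: 1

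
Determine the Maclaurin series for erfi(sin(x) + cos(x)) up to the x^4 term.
-17·e·x^4/(12·√(π)) - e·x^3/(3·√(π)) + e·x^2/√(π) + 2·e·x/√(π) + erfi(1)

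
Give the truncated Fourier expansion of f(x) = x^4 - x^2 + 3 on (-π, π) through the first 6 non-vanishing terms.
(52 - 8·π^2)·cos(x) + (-4 + 2·π^2)·cos(2·x) + (28/27 - 8·π^2/9)·cos(3·x) + (-7/16 + π^2/2)·cos(4·x) + (148/625 - 8·π^2/25)·cos(5·x) - π^2/3 + 3 + π^4/5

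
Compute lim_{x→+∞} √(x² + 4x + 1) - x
This is an ∞ − ∞ indeterminate form.
Multiply and divide by the conjugate √(x²+4x + 1) + x; the x² terms cancel, leaving (4x + 1)/(√(x²+4x + 1)+x) → 4/2 = 2.
Limit = 2.

Final answer: 2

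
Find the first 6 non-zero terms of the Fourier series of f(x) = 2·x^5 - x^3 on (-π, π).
(-82·π^2 + 4·π^4 + 492)·sin(x) + (-2·π^4 - 33/2 + 11·π^2)·sin(2·x) + (-98·π^2/27 + 196/81 + 4·π^4/3)·sin(3·x) + (-π^4 - 21/32 + 7·π^2/4)·sin(4·x) + (-26·π^2/25 + 156/625 + 4·π^4/5)·sin(5·x) + (-2·π^4/3 - 19/162 + 19·π^2/27)·sin(6·x)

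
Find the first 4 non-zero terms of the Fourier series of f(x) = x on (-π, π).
2·sin(x) - sin(2·x) + 2·sin(3·x)/3 - sin(4·x)/2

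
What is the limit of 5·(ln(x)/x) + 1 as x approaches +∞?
Evaluate the dominant behaviour as x → +∞; each term tends to a finite value or vanishes.
Limit = 1.

Final answer: 1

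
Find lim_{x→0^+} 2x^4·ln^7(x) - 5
The product is a 0·∞ indeterminate form at x → 0⁺.
Rewrite the product as 2·ln^7(x) / x^(-4) and apply L'Hôpital, or use the standard hierarchy x^(-4) ≫ |ln x|^7 as x → 0⁺.
The indeterminate product → 0, so the limit = -5.

Final answer: -5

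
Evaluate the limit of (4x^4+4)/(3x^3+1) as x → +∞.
This is an ∞/∞ indeterminate form as x → +∞.
Divide numerator and denominator by x^4 and let the lower-order terms vanish; the numerator's degree 4 exceeds the denominator's degree 3, so the quotient diverges.
Limit = ∞.

Final answer: ∞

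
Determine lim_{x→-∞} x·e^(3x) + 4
The product is a 0·∞ indeterminate form at x → -∞.
Rewrite the product as x / e^(-3x) (an ∞/∞ form) and apply L'Hôpital, or use the standard hierarchy e^(3|x|) ≫ |x| as x → -∞.
The indeterminate product → 0, so the limit = 4.

Final answer: 4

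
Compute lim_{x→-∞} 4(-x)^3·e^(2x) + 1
The product is a 0·∞ indeterminate form at x → -∞.
Rewrite the product as 4(-x)^3 / e^(-2x) (an ∞/∞ form) and apply L'Hôpital, or use the standard hierarchy e^(2|x|) ≫ |(-x)^3| as x → -∞.
The indeterminate product → 0, so the limit = 1.

Final answer: 1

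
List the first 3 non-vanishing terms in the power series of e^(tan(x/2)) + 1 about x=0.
x^2/8 + x/2 + 2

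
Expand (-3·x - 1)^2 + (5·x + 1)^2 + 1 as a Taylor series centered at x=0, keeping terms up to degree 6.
34·x^2 + 16·x + 3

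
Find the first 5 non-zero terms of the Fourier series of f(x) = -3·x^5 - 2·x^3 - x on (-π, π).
(-698 - 6·π^4 + 116·π^2)·sin(x) + (-13·π^2 + 41/2 + 3·π^4)·sin(2·x) + (-2·π^4 - 74/27 + 28·π^2/9)·sin(3·x) + (-7·π^2/8 + 53/64 + 3·π^4/2)·sin(4·x) + (-6·π^4/5 - 274/625 + 4·π^2/25)·sin(5·x)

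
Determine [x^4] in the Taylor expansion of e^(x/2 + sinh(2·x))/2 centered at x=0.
Expand to order 4: e^(x/2 + sinh(2·x))/2 = 635·x^4/256 + 63·x^3/32 + 25·x^2/16 + 5·x/4 + 1/2 + O(x^5).
The coefficient of x^4 is 635/256.

Final answer: 635/256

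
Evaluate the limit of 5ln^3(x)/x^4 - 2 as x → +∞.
The quotient is an ∞/∞ indeterminate form as x → +∞.
The polynomial denominator x^4 dominates the logarithmic numerator (any positive power of x ≫ ln^3(x) as x → ∞), so the quotient → 0.
Adding the constant: 0 - 2 = -2. Limit = -2.

Final answer: -2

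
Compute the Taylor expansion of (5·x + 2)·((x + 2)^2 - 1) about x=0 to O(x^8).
5·x^3 + 22·x^2 + 23·x + 6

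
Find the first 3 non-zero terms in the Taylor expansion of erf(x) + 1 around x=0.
-2·x^3/(3·√(π)) + 2·x/√(π) + 1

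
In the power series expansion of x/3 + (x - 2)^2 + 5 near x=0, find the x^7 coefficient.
Expand to order 7: x/3 + (x - 2)^2 + 5 = x^2 - 11·x/3 + 9 + O(x^8).
The coefficient of x^7 is 0.

Final answer: 0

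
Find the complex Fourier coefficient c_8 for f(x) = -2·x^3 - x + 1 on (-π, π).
Compute the real Fourier coefficients first: a_8 = 0, b_8 = 13/64 + π^2/2.
Then c_8 = (a_8 − i·b_8)/2 = -i·π^2/4 - 13·i/128.

Final answer: -i·π^2/4 - 13·i/128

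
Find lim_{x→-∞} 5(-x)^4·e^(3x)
This is a 0·∞ indeterminate form at x → -∞.
Rewrite the product as 5(-x)^4 / e^(-3x) (an ∞/∞ form) and apply L'Hôpital, or use the standard hierarchy e^(3|x|) ≫ |(-x)^4| as x → -∞.
The indeterminate product → 0, so the limit = 0.

Final answer: 0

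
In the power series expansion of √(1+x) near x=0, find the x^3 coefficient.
Expand to order 3: √(1+x) = x^3/16 - x^2/8 + x/2 + 1 + O(x^4).
The coefficient of x^3 is 1/16.

Final answer: 1/16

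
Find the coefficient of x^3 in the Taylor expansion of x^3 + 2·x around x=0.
Expand to order 3: x^3 + 2·x = x^3 + 2·x + O(x^4).
The coefficient of x^3 is 1.

Final answer: 1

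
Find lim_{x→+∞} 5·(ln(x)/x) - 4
Evaluate the dominant behaviour as x → +∞; each term tends to a finite value or vanishes.
Limit = -4.

Final answer: -4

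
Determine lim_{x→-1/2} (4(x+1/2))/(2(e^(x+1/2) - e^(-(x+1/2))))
Both numerator and denominator → 0 as x → -1/2; this is a 0/0 indeterminate form.
Expand each to leading order near x = -1/2: numerator ~ 4·(x + 1/2), denominator ~ 4·(x + 1/2).
The limit of the ratio is 1.

Final answer: 1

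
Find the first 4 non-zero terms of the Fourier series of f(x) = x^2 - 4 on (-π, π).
-4·cos(x) + cos(2·x) - 4·cos(3·x)/9 - 4 + π^2/3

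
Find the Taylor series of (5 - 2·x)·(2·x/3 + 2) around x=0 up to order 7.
-4·x^2/3 - 2·x/3 + 10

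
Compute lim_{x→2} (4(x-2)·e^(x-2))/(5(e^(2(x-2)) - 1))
Both numerator and denominator → 0 as x → 2; this is a 0/0 indeterminate form.
Expand each to leading order near x = 2: numerator ~ 4·(x - 2), denominator ~ 10·(x - 2).
The limit of the ratio is 2/5.

Final answer: 2/5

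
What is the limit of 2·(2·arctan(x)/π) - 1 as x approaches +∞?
Evaluate the dominant behaviour as x → +∞; each term tends to a finite value or vanishes.
Limit = 1.

Final answer: 1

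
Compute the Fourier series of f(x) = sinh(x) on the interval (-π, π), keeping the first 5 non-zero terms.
sin(x)·sinh(π)/π - 4·sin(2·x)·sinh(π)/(5·π) + 3·sin(3·x)·sinh(π)/(5·π) - 8·sin(4·x)·sinh(π)/(17·π) + 5·sin(5·x)·sinh(π)/(13·π)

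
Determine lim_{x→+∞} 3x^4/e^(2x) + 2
The quotient is an ∞/∞ indeterminate form as x → +∞.
The exponential denominator e^(2x) dominates the polynomial numerator (e^x ≫ x^4 as x → ∞), so the quotient → 0.
Adding the constant: 0 + 2 = 2. Limit = 2.

Final answer: 2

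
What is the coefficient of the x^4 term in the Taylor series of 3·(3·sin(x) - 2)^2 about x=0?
Expand to order 4: 3·(3·sin(x) - 2)^2 = -9·x^4 + 6·x^3 + 27·x^2 - 36·x + 12 + O(x^5).
The coefficient of x^4 is -9.

Final answer: -9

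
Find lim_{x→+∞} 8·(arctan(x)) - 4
Evaluate the dominant behaviour as x → +∞; each term tends to a finite value or vanishes.
Limit = -4 + 4·π.

Final answer: -4 + 4·π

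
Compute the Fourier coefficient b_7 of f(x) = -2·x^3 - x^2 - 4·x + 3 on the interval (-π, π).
b_7 = (1/π) ∫_{-π}^{π} f(x)·sin(7x) dx.
Evaluate the integral (use parity and integration by parts as needed): b_7 = -4·π^2/7 - 368/343.

Final answer: -4·π^2/7 - 368/343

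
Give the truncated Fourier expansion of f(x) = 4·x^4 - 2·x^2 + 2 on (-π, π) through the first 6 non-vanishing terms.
(200 - 32·π^2)·cos(x) + (-14 + 8·π^2)·cos(2·x) + (88/27 - 32·π^2/9)·cos(3·x) + (-5/4 + 2·π^2)·cos(4·x) + (392/625 - 32·π^2/25)·cos(5·x) - 2·π^2/3 + 2 + 4·π^4/5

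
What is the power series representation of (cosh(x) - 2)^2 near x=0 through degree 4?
x^4/6 - x^2 + 1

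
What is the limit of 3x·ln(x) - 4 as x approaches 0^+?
The product is a 0·∞ indeterminate form at x → 0⁺.
Rewrite the product as 3·ln(x) / x^(-1) and apply L'Hôpital, or use the standard hierarchy x^(-1) ≫ |ln x| as x → 0⁺.
The indeterminate product → 0, so the limit = -4.

Final answer: -4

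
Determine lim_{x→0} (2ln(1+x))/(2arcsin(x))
Both numerator and denominator → 0 as x → 0; this is a 0/0 indeterminate form.
Expand each to leading order near x = 0: numerator ~ 2·x, denominator ~ 2·x.
The limit of the ratio is 1.

Final answer: 1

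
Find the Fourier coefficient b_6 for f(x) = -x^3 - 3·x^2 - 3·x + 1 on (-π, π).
b_6 = (1/π) ∫_{-π}^{π} f(x)·sin(6x) dx.
Evaluate the integral (use parity and integration by parts as needed): b_6 = 17/18 + π^2/3.

Final answer: 17/18 + π^2/3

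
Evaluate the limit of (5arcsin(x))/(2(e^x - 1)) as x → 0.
Both numerator and denominator → 0 as x → 0; this is a 0/0 indeterminate form.
Expand each to leading order near x = 0: numerator ~ 5·x, denominator ~ 2·x.
The limit of the ratio is 5/2.

Final answer: 5/2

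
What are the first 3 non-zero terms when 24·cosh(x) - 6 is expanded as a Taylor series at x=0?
x^4 + 12·x^2 + 18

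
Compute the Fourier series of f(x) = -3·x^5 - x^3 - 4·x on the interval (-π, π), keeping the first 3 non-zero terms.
(-716 - 6·π^4 + 118·π^2)·sin(x) + (-14·π^2 + 25 + 3·π^4)·sin(2·x) + (-2·π^4 - 140/27 + 34·π^2/9)·sin(3·x)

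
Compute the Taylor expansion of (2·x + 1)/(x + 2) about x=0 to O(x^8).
3·x^7/256 - 3·x^6/128 + 3·x^5/64 - 3·x^4/32 + 3·x^3/16 - 3·x^2/8 + 3·x/4 + 1/2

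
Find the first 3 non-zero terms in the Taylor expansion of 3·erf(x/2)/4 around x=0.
3·x^5/(640·√(π)) - x^3/(16·√(π)) + 3·x/(4·√(π))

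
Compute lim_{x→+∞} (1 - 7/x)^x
As x → +∞: this is the defining limit (1 - 7/x)^x → e^(-7).
Limit = e^(-7).

Final answer: e^(-7)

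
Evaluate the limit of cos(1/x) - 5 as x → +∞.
Evaluate the dominant behaviour as x → +∞; each term tends to a finite value or vanishes.
Limit = -4.

Final answer: -4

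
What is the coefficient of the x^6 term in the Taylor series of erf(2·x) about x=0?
Expand to order 6: erf(2·x) = 32·x^5/(5·√(π)) - 16·x^3/(3·√(π)) + 4·x/√(π) + O(x^7).
The coefficient of x^6 is 0.

Final answer: 0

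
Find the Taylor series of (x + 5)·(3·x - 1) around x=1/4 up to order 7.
-21/16 + 31·(x - 1/4)/2 + 3·(x - 1/4)^2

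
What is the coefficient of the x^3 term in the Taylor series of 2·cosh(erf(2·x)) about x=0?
Expand to order 3: 2·cosh(erf(2·x)) = 16·x^2/π + 2 + O(x^4).
The coefficient of x^3 is 0.

Final answer: 0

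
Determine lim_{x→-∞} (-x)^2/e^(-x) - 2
The quotient is an ∞/∞ indeterminate form as x → -∞.
Compare growth rates of the dominant terms (exponentials ≫ polynomials ≫ logarithms), or apply L'Hôpital's rule; the quotient → 0.
Adding the constant: 0 - 2 = -2. Limit = -2.

Final answer: -2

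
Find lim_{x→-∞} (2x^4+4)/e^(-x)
This is an ∞/∞ indeterminate form as x → -∞.
Compare growth rates of the dominant terms (exponentials ≫ polynomials ≫ logarithms), or apply L'Hôpital's rule; the quotient → 0.
Limit = 0.

Final answer: 0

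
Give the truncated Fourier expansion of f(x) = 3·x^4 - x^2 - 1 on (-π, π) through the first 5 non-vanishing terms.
(148 - 24·π^2)·cos(x) + (-10 + 6·π^2)·cos(2·x) + (20/9 - 8·π^2/3)·cos(3·x) + (-13/16 + 3·π^2/2)·cos(4·x) - π^2/3 - 1 + 3·π^4/5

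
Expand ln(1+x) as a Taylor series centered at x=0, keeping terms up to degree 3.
x^3/3 - x^2/2 + x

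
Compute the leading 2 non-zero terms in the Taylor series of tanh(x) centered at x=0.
-x^3/3 + x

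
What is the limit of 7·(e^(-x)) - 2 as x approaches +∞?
Evaluate the dominant behaviour as x → +∞; each term tends to a finite value or vanishes.
Limit = -2.

Final answer: -2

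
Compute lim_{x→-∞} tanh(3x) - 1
Evaluate the dominant behaviour as x → -∞; each term tends to a finite value or vanishes.
Limit = -2.

Final answer: -2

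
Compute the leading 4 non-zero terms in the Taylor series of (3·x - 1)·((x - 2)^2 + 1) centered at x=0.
3·x^3 - 13·x^2 + 19·x - 5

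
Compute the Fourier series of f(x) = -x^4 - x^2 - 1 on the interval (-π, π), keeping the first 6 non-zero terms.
(-44 + 8·π^2)·cos(x) + (2 - 2·π^2)·cos(2·x) + (-4/27 + 8·π^2/9)·cos(3·x) + (-π^2/2 - 1/16)·cos(4·x) + (52/625 + 8·π^2/25)·cos(5·x) - π^4/5 - π^2/3 - 1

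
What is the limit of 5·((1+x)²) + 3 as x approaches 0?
Direct substitution at x = 0 gives 8.

Final answer: 8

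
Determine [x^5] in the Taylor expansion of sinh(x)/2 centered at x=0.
Expand to order 5: sinh(x)/2 = x^5/240 + x^3/12 + x/2 + O(x^6).
The coefficient of x^5 is 1/240.

Final answer: 1/240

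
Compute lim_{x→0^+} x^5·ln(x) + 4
The product is a 0·∞ indeterminate form at x → 0⁺.
Rewrite the product as ln(x) / x^(-5) and apply L'Hôpital, or use the standard hierarchy x^(-5) ≫ |ln x| as x → 0⁺.
The indeterminate product → 0, so the limit = 4.

Final answer: 4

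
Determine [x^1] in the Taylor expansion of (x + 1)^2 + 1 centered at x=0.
Expand to order 1: (x + 1)^2 + 1 = 2·x + 2 + O(x^2).
The coefficient of x^1 is 2.

Final answer: 2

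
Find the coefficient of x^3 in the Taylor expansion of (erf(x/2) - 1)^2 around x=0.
Expand to order 3: (erf(x/2) - 1)^2 = x^3/(6·√(π)) + x^2/π - 2·x/√(π) + 1 + O(x^4).
The coefficient of x^3 is 1/(6·√(π)).

Final answer: 1/(6·√(π))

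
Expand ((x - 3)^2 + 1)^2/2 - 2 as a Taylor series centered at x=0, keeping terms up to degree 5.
x^4/2 - 6·x^3 + 28·x^2 - 60·x + 48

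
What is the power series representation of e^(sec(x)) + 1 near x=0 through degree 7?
151·e·x^6/720 + e·x^4/3 + e·x^2/2 + 1 + e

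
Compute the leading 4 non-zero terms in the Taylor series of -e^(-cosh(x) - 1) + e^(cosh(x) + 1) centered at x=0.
x^6·(e^(-2)/720 + 31·e^(2)/720) + x^4·(-e^(-2)/12 + e^(2)/6) + x^2·(e^(-2)/2 + e^(2)/2) - e^(-2) + e^(2)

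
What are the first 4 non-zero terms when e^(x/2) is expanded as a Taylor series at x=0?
x^3/48 + x^2/8 + x/2 + 1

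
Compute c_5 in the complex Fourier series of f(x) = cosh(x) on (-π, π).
Compute the real Fourier coefficients first: a_5 = -sinh(π)/(13·π), b_5 = 0.
Then c_5 = (a_5 − i·b_5)/2 = -sinh(π)/(26·π).

Final answer: -sinh(π)/(26·π)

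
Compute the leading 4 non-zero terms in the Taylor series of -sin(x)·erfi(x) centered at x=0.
-7·x^8/(360·√(π)) - 19·x^6/(180·√(π)) - x^4/(3·√(π)) - 2·x^2/√(π)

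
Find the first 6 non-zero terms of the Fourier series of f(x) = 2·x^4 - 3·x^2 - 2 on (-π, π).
(108 - 16·π^2)·cos(x) + (-9 + 4·π^2)·cos(2·x) + (68/27 - 16·π^2/9)·cos(3·x) + (-9/8 + π^2)·cos(4·x) + (396/625 - 16·π^2/25)·cos(5·x) - π^2 - 2 + 2·π^4/5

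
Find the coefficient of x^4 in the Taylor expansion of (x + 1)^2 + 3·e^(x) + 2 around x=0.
Expand to order 4: (x + 1)^2 + 3·e^(x) + 2 = x^4/8 + x^3/2 + 5·x^2/2 + 5·x + 6 + O(x^5).
The coefficient of x^4 is 1/8.

Final answer: 1/8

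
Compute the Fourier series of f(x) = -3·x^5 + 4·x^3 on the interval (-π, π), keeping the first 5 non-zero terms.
(-768 - 6·π^4 + 128·π^2)·sin(x) + (-19·π^2 + 57/2 + 3·π^4)·sin(2·x) + (-2·π^4 - 128/27 + 64·π^2/9)·sin(3·x) + (-31·π^2/8 + 93/64 + 3·π^4/2)·sin(4·x) + (-6·π^4/5 - 384/625 + 64·π^2/25)·sin(5·x)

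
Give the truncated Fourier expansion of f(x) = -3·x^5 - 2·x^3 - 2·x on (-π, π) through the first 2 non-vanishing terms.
(-700 - 6·π^4 + 116·π^2)·sin(x) + (-13·π^2 + 43/2 + 3·π^4)·sin(2·x)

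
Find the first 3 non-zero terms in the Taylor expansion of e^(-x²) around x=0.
x^4/2 - x^2 + 1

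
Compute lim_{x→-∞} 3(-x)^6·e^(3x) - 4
The product is a 0·∞ indeterminate form at x → -∞.
Rewrite the product as 3(-x)^6 / e^(-3x) (an ∞/∞ form) and apply L'Hôpital, or use the standard hierarchy e^(3|x|) ≫ |(-x)^6| as x → -∞.
The indeterminate product → 0, so the limit = -4.

Final answer: -4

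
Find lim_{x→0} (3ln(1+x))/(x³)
Both numerator and denominator → 0 as x → 0; this is a 0/0 indeterminate form.
Expand each to leading order near x = 0: numerator ~ 3·x, denominator ~ x^3.
The limit of the ratio is ∞.

Final answer: ∞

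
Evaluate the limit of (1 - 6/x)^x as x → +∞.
As x → +∞: this is the defining limit (1 - 6/x)^x → e^(-6).
Limit = e^(-6).

Final answer: e^(-6)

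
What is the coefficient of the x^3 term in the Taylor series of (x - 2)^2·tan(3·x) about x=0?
Expand to order 3: (x - 2)^2·tan(3·x) = 39·x^3 - 12·x^2 + 12·x + O(x^4).
The coefficient of x^3 is 39.

Final answer: 39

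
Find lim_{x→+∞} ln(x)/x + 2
The quotient is an ∞/∞ indeterminate form as x → +∞.
The polynomial denominator x dominates the logarithmic numerator (any positive power of x ≫ ln(x) as x → ∞), so the quotient → 0.
Adding the constant: 0 + 2 = 2. Limit = 2.

Final answer: 2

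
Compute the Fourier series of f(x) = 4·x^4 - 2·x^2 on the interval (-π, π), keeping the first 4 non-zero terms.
(200 - 32·π^2)·cos(x) + (-14 + 8·π^2)·cos(2·x) + (88/27 - 32·π^2/9)·cos(3·x) - 2·π^2/3 + 4·π^4/5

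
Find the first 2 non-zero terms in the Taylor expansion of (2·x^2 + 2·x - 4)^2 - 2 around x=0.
14 - 16·x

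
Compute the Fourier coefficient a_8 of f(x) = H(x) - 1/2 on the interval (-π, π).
a_8 = (1/π) ∫_{-π}^{π} f(x)·cos(8x) dx.
Evaluate the integral (use parity and integration by parts as needed): a_8 = 0.

Final answer: 0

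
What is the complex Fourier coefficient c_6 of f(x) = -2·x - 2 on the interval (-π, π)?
Compute the real Fourier coefficients first: a_6 = 0, b_6 = 2/3.
Then c_6 = (a_6 − i·b_6)/2 = -i/3.

Final answer: -i/3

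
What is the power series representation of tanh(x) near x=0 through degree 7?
-17·x^7/315 + 2·x^5/15 - x^3/3 + x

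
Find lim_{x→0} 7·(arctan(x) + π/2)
Direct substitution at x = 0 gives 7·π/2.

Final answer: 7·π/2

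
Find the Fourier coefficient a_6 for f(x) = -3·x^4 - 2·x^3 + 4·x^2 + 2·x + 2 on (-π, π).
a_6 = (1/π) ∫_{-π}^{π} f(x)·cos(6x) dx.
Evaluate the integral (use parity and integration by parts as needed): a_6 = 5/9 - 2·π^2/3.

Final answer: 5/9 - 2·π^2/3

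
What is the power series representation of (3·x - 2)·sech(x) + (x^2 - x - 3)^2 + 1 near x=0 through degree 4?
7·x^4/12 - 7·x^3/2 - 4·x^2 + 9·x + 8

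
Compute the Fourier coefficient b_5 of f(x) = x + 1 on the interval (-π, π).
b_5 = (1/π) ∫_{-π}^{π} f(x)·sin(5x) dx.
Evaluate the integral (use parity and integration by parts as needed): b_5 = 2/5.

Final answer: 2/5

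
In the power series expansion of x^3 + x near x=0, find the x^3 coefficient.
Expand to order 3: x^3 + x = x^3 + x + O(x^4).
The coefficient of x^3 is 1.

Final answer: 1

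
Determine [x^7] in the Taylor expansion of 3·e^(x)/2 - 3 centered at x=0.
Expand to order 7: 3·e^(x)/2 - 3 = x^7/3360 + x^6/480 + x^5/80 + x^4/16 + x^3/4 + 3·x^2/4 + 3·x/2 - 3/2 + O(x^8).
The coefficient of x^7 is 1/3360.

Final answer: 1/3360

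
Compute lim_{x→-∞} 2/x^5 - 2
Evaluate the dominant behaviour as x → -∞; each term tends to a finite value or vanishes.
Limit = -2.

Final answer: -2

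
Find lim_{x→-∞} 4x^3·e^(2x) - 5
The product is a 0·∞ indeterminate form at x → -∞.
Rewrite the product as 4x^3 / e^(-2x) (an ∞/∞ form) and apply L'Hôpital, or use the standard hierarchy e^(2|x|) ≫ |x^3| as x → -∞.
The indeterminate product → 0, so the limit = -5.

Final answer: -5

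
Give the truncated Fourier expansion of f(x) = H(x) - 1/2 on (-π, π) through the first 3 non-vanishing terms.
2·sin(x)/π + 2·sin(3·x)/(3·π) + 2·sin(5·x)/(5·π)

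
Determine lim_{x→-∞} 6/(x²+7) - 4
Evaluate the dominant behaviour as x → -∞; each term tends to a finite value or vanishes.
Limit = -4.

Final answer: -4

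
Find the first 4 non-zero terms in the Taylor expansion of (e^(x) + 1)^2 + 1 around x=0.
5·x^3/3 + 3·x^2 + 4·x + 5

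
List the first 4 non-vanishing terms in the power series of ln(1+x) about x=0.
-x^4/4 + x^3/3 - x^2/2 + x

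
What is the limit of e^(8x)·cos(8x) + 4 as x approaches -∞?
Evaluate the dominant behaviour as x → -∞; each term tends to a finite value or vanishes.
Limit = 4.

Final answer: 4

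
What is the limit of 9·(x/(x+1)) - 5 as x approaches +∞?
Evaluate the dominant behaviour as x → +∞; each term tends to a finite value or vanishes.
Limit = 4.

Final answer: 4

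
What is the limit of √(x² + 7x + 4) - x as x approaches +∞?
This is an ∞ − ∞ indeterminate form.
Multiply and divide by the conjugate √(x²+7x + 4) + x; the x² terms cancel, leaving (7x + 4)/(√(x²+7x + 4)+x) → 7/2.
Limit = 7/2.

Final answer: 7/2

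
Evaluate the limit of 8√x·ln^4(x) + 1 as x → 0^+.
The product is a 0·∞ indeterminate form at x → 0⁺.
Rewrite the product as 8·ln^4(x) / x^(-1/2) and apply L'Hôpital, or use the standard hierarchy x^(-1/2) ≫ |ln x|^4 as x → 0⁺.
The indeterminate product → 0, so the limit = 1.

Final answer: 1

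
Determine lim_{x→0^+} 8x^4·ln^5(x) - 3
The product is a 0·∞ indeterminate form at x → 0⁺.
Rewrite the product as 8·ln^5(x) / x^(-4) and apply L'Hôpital, or use the standard hierarchy x^(-4) ≫ |ln x|^5 as x → 0⁺.
The indeterminate product → 0, so the limit = -3.

Final answer: -3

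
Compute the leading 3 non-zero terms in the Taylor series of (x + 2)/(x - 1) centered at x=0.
-3·x^2 - 3·x - 2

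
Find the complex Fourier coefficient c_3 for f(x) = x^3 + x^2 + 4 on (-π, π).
Compute the real Fourier coefficients first: a_3 = -4/9, b_3 = -4/9 + 2·π^2/3.
Then c_3 = (a_3 − i·b_3)/2 = -2/9 - i·π^2/3 + 2·i/9.

Final answer: -2/9 - i·π^2/3 + 2·i/9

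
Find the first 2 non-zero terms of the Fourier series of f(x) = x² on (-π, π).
-4·cos(x) + π^2/3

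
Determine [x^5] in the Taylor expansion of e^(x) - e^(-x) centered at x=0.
Expand to order 5: e^(x) - e^(-x) = x^5/60 + x^3/3 + 2·x + O(x^6).
The coefficient of x^5 is 1/60.

Final answer: 1/60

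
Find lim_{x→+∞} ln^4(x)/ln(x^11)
This is an ∞/∞ indeterminate form as x → +∞.
Write ln(x^11) = 11·ln(x), reducing the quotient to ln^3(x)/11 → ∞.
Limit = ∞.

Final answer: ∞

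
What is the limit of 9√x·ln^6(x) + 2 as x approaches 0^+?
The product is a 0·∞ indeterminate form at x → 0⁺.
Rewrite the product as 9·ln^6(x) / x^(-1/2) and apply L'Hôpital, or use the standard hierarchy x^(-1/2) ≫ |ln x|^6 as x → 0⁺.
The indeterminate product → 0, so the limit = 2.

Final answer: 2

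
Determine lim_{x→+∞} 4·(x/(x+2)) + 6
Evaluate the dominant behaviour as x → +∞; each term tends to a finite value or vanishes.
Limit = 10.

Final answer: 10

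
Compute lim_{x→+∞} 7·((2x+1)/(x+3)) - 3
Evaluate the dominant behaviour as x → +∞; each term tends to a finite value or vanishes.
Limit = 11.

Final answer: 11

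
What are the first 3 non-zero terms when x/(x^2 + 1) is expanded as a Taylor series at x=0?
x^5 - x^3 + x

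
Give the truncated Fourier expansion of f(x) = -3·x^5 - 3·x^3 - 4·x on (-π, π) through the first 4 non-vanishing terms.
(-692 - 6·π^4 + 114·π^2)·sin(x) + (-12·π^2 + 22 + 3·π^4)·sin(2·x) + (-2·π^4 - 116/27 + 22·π^2/9)·sin(3·x) + (-3·π^2/8 + 137/64 + 3·π^4/2)·sin(4·x)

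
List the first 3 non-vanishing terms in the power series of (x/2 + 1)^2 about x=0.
x^2/4 + x + 1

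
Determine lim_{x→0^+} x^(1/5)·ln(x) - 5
The product is a 0·∞ indeterminate form at x → 0⁺.
Rewrite the product as ln(x) / x^(-1/5) and apply L'Hôpital, or use the standard hierarchy x^(-1/5) ≫ |ln x| as x → 0⁺.
The indeterminate product → 0, so the limit = -5.

Final answer: -5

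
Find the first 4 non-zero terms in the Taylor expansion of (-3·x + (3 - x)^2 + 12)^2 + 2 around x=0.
-18·x^3 + 123·x^2 - 378·x + 443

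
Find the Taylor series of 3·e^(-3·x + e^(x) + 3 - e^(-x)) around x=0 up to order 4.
-7·x^4·e^(3)/8 + x^3·e^(3)/2 + 3·x^2·e^(3)/2 - 3·x·e^(3) + 3·e^(3)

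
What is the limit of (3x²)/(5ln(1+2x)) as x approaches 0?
Both numerator and denominator → 0 as x → 0; this is a 0/0 indeterminate form.
Expand each to leading order near x = 0: numerator ~ 3·x^2, denominator ~ 10·x.
The limit of the ratio is 0.

Final answer: 0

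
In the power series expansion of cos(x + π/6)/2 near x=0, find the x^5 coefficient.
Expand to order 5: cos(x + π/6)/2 = -x^5/480 + √(3)·x^4/96 + x^3/24 - √(3)·x^2/8 - x/4 + √(3)/4 + O(x^6).
The coefficient of x^5 is -1/480.

Final answer: -1/480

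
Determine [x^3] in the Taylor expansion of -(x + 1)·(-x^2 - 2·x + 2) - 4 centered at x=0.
Expand to order 3: -(x + 1)·(-x^2 - 2·x + 2) - 4 = x^3 + 3·x^2 - 6 + O(x^4).
The coefficient of x^3 is 1.

Final answer: 1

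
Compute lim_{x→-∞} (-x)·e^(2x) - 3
The product is a 0·∞ indeterminate form at x → -∞.
Rewrite the product as (-x) / e^(-2x) (an ∞/∞ form) and apply L'Hôpital, or use the standard hierarchy e^(2|x|) ≫ |(-x)| as x → -∞.
The indeterminate product → 0, so the limit = -3.

Final answer: -3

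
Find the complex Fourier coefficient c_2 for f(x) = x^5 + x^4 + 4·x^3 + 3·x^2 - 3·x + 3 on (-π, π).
Compute the real Fourier coefficients first: a_2 = 2·π^2, b_2 = -π^4 + 3/2 + π^2.
Then c_2 = (a_2 − i·b_2)/2 = π^2 - i·π^2/2 - 3·i/4 + i·π^4/2.

Final answer: π^2 - i·π^2/2 - 3·i/4 + i·π^4/2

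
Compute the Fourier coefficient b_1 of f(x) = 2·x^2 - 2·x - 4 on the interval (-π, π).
b_1 = (1/π) ∫_{-π}^{π} f(x)·sin(1x) dx.
Evaluate the integral (use parity and integration by parts as needed): b_1 = -4.

Final answer: -4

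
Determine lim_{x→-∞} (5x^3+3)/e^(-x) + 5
The quotient is an ∞/∞ indeterminate form as x → -∞.
Compare growth rates of the dominant terms (exponentials ≫ polynomials ≫ logarithms), or apply L'Hôpital's rule; the quotient → 0.
Adding the constant: 0 + 5 = 5. Limit = 5.

Final answer: 5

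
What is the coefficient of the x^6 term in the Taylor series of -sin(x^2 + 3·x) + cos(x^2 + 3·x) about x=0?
Expand to order 6: -sin(x^2 + 3·x) + cos(x^2 + 3·x) = -473·x^6/240 + 159·x^5/40 + 59·x^4/8 + 3·x^3/2 - 11·x^2/2 - 3·x + 1 + O(x^7).
The coefficient of x^6 is -473/240.

Final answer: -473/240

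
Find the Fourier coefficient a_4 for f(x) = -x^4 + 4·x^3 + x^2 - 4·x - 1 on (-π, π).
a_4 = (1/π) ∫_{-π}^{π} f(x)·cos(4x) dx.
Evaluate the integral (use parity and integration by parts as needed): a_4 = 7/16 - π^2/2.

Final answer: 7/16 - π^2/2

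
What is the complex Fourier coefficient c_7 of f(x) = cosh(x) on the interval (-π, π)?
Compute the real Fourier coefficients first: a_7 = -sinh(π)/(25·π), b_7 = 0.
Then c_7 = (a_7 − i·b_7)/2 = -sinh(π)/(50·π).

Final answer: -sinh(π)/(50·π)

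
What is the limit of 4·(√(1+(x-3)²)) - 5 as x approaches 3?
Direct substitution at x = 3 gives -1.

Final answer: -1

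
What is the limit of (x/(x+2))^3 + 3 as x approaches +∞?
As x → +∞: x/(x+2) = 1/(1 + 2/x) → 1, and the 3rd power of a limit-1 base also → 1; with the additive constant, 1 + 3 = 4.
Limit = 4.

Final answer: 4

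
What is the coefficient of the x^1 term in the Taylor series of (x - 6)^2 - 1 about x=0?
Expand to order 1: (x - 6)^2 - 1 = 35 - 12·x + O(x^2).
The coefficient of x^1 is -12.

Final answer: -12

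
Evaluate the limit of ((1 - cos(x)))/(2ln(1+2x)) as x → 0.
Both numerator and denominator → 0 as x → 0; this is a 0/0 indeterminate form.
Expand each to leading order near x = 0: numerator ~ x^2/2, denominator ~ 4·x.
The limit of the ratio is 0.

Final answer: 0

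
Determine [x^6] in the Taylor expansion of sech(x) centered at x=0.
Expand to order 6: sech(x) = -61·x^6/720 + 5·x^4/24 - x^2/2 + 1 + O(x^7).
The coefficient of x^6 is -61/720.

Final answer: -61/720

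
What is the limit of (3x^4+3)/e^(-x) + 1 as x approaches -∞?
The quotient is an ∞/∞ indeterminate form as x → -∞.
Compare growth rates of the dominant terms (exponentials ≫ polynomials ≫ logarithms), or apply L'Hôpital's rule; the quotient → 0.
Adding the constant: 0 + 1 = 1. Limit = 1.

Final answer: 1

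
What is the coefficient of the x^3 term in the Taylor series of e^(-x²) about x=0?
Expand to order 3: e^(-x²) = 1 - x^2 + O(x^4).
The coefficient of x^3 is 0.

Final answer: 0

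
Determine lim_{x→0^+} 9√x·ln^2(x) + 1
The product is a 0·∞ indeterminate form at x → 0⁺.
Rewrite the product as 9·ln^2(x) / x^(-1/2) and apply L'Hôpital, or use the standard hierarchy x^(-1/2) ≫ |ln x|^2 as x → 0⁺.
The indeterminate product → 0, so the limit = 1.

Final answer: 1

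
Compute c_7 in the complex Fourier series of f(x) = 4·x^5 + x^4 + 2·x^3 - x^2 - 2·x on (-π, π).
Compute the real Fourier coefficients first: a_7 = 244/2401 - 8·π^2/49, b_7 = -9820/16807 + 36·π^2/343 + 8·π^4/7.
Then c_7 = (a_7 − i·b_7)/2 = -4·π^2/49 + 122/2401 - 4·i·π^4/7 - 18·i·π^2/343 + 4910·i/16807.

Final answer: -4·π^2/49 + 122/2401 - 4·i·π^4/7 - 18·i·π^2/343 + 4910·i/16807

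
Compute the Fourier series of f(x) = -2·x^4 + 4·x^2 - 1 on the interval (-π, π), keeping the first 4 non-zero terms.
(-112 + 16·π^2)·cos(x) + (10 - 4·π^2)·cos(2·x) + (-80/27 + 16·π^2/9)·cos(3·x) - 2·π^4/5 - 1 + 4·π^2/3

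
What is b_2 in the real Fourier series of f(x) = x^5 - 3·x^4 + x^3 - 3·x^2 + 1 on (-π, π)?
b_2 = (1/π) ∫_{-π}^{π} f(x)·sin(2x) dx.
Evaluate the integral (use parity and integration by parts as needed): b_2 = -π^4 - 6 + 4·π^2.

Final answer: -π^4 - 6 + 4·π^2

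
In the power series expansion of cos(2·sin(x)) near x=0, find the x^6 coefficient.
Expand to order 6: cos(2·sin(x)) = -28·x^6/45 + 4·x^4/3 - 2·x^2 + 1 + O(x^7).
The coefficient of x^6 is -28/45.

Final answer: -28/45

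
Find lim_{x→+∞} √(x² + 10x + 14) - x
This is an ∞ − ∞ indeterminate form.
Multiply and divide by the conjugate √(x²+10x + 14) + x; the x² terms cancel, leaving (10x + 14)/(√(x²+10x + 14)+x) → 10/2 = 5.
Limit = 5.

Final answer: 5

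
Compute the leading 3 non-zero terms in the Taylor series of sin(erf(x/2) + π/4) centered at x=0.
-√(2)·x^2/(4·π) + √(2)·x/(2·√(π)) + √(2)/2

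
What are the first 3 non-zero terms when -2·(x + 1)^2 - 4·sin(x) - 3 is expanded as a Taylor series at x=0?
-2·x^2 - 8·x - 5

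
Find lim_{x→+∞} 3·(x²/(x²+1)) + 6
Evaluate the dominant behaviour as x → +∞; each term tends to a finite value or vanishes.
Limit = 9.

Final answer: 9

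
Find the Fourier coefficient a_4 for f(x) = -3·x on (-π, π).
a_4 = (1/π) ∫_{-π}^{π} f(x)·cos(4x) dx.
Evaluate the integral (use parity and integration by parts as needed): a_4 = 0.

Final answer: 0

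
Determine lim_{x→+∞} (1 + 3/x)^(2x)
As x → +∞: write (1 + 3/x)^(2x) = ((1 + 3/x)^x)^2 → (e^3)^2 = e^6.
Limit = e^(6).

Final answer: e^(6)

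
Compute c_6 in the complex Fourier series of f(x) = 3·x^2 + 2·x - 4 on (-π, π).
Compute the real Fourier coefficients first: a_6 = 1/3, b_6 = -2/3.
Then c_6 = (a_6 − i·b_6)/2 = 1/6 + i/3.

Final answer: 1/6 + i/3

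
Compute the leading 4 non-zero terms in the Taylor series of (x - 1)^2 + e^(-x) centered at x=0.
-x^3/6 + 3·x^2/2 - 3·x + 2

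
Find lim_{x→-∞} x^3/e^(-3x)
This is an ∞/∞ indeterminate form as x → -∞.
Compare growth rates of the dominant terms (exponentials ≫ polynomials ≫ logarithms), or apply L'Hôpital's rule; the quotient → 0.
Limit = 0.

Final answer: 0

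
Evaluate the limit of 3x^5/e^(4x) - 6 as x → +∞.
The quotient is an ∞/∞ indeterminate form as x → +∞.
The exponential denominator e^(4x) dominates the polynomial numerator (e^x ≫ x^5 as x → ∞), so the quotient → 0.
Adding the constant: 0 - 6 = -6. Limit = -6.

Final answer: -6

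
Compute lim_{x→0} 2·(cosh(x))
Direct substitution at x = 0 gives 2.

Final answer: 2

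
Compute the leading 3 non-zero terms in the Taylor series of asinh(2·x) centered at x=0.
12·x^5/5 - 4·x^3/3 + 2·x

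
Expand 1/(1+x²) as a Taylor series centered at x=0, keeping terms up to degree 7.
-x^6 + x^4 - x^2 + 1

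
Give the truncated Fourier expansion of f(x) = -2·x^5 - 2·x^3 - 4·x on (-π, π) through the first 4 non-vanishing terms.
(-464 - 4·π^4 + 76·π^2)·sin(x) + (-8·π^2 + 16 + 2·π^4)·sin(2·x) + (-4·π^4/3 - 304/81 + 44·π^2/27)·sin(3·x) + (-π^2/4 + 67/32 + π^4)·sin(4·x)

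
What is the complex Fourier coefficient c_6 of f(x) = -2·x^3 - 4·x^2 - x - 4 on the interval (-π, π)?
Compute the real Fourier coefficients first: a_6 = -4/9, b_6 = 2/9 + 2·π^2/3.
Then c_6 = (a_6 − i·b_6)/2 = -2/9 - i·π^2/3 - i/9.

Final answer: -2/9 - i·π^2/3 - i/9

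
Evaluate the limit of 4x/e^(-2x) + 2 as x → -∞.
The quotient is an ∞/∞ indeterminate form as x → -∞.
Compare growth rates of the dominant terms (exponentials ≫ polynomials ≫ logarithms), or apply L'Hôpital's rule; the quotient → 0.
Adding the constant: 0 + 2 = 2. Limit = 2.

Final answer: 2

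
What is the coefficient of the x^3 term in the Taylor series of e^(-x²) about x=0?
Expand to order 3: e^(-x²) = 1 - x^2 + O(x^4).
The coefficient of x^3 is 0.

Final answer: 0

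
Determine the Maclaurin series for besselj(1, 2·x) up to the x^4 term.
-x^3/2 + x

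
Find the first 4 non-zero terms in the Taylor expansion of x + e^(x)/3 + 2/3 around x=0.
x^3/18 + x^2/6 + 4·x/3 + 1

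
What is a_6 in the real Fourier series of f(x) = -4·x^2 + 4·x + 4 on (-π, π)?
a_6 = (1/π) ∫_{-π}^{π} f(x)·cos(6x) dx.
Evaluate the integral (use parity and integration by parts as needed): a_6 = -4/9.

Final answer: -4/9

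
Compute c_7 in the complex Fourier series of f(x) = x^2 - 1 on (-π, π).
Compute the real Fourier coefficients first: a_7 = -4/49, b_7 = 0.
Then c_7 = (a_7 − i·b_7)/2 = -2/49.

Final answer: -2/49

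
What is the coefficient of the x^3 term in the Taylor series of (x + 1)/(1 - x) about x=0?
Expand to order 3: (x + 1)/(1 - x) = 2·x^3 + 2·x^2 + 2·x + 1 + O(x^4).
The coefficient of x^3 is 2.

Final answer: 2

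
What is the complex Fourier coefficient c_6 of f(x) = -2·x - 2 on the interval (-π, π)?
Compute the real Fourier coefficients first: a_6 = 0, b_6 = 2/3.
Then c_6 = (a_6 − i·b_6)/2 = -i/3.

Final answer: -i/3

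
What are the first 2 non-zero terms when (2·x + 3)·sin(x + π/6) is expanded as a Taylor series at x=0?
x·(1 + 3·√(3)/2) + 3/2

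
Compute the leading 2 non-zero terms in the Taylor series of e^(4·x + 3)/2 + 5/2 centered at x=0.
2·x·e^(3) + 5/2 + e^(3)/2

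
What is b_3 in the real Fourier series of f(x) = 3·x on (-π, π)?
b_3 = (1/π) ∫_{-π}^{π} f(x)·sin(3x) dx.
Evaluate the integral (use parity and integration by parts as needed): b_3 = 2.

Final answer: 2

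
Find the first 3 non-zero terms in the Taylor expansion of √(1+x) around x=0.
-x^2/8 + x/2 + 1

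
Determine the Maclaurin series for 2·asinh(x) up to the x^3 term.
-x^3/3 + 2·x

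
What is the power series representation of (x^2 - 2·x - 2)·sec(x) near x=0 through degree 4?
x^4/12 - x^3 - 2·x - 2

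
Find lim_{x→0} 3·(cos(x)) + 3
Direct substitution at x = 0 gives 6.

Final answer: 6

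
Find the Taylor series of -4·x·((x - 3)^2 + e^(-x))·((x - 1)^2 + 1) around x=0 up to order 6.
16·x^6/15 - 23·x^5/3 + 124·x^4/3 - 108·x^3 + 136·x^2 - 80·x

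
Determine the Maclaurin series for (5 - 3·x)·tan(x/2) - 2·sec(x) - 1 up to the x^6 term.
-131·x^6/720 + x^5/48 - 13·x^4/24 + 5·x^3/24 - 5·x^2/2 + 5·x/2 - 3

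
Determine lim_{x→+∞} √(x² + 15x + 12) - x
This is an ∞ − ∞ indeterminate form.
Multiply and divide by the conjugate √(x²+15x + 12) + x; the x² terms cancel, leaving (15x + 12)/(√(x²+15x + 12)+x) → 15/2.
Limit = 15/2.

Final answer: 15/2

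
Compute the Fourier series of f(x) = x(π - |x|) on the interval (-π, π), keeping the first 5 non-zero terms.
8·sin(x)/π + 8·sin(3·x)/(27·π) + 8·sin(5·x)/(125·π) + 8·sin(7·x)/(343·π) + 8·sin(9·x)/(729·π)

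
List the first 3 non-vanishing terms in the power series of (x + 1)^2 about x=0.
x^2 + 2·x + 1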